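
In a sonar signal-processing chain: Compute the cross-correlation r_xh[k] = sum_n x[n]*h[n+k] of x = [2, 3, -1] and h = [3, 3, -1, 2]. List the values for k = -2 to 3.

Both sequences indexed from 0 and zero outside their support.
Lags with overlap: k = -2 to 3.
  r_xh[-2] = x[2]*h[0] = -3
  r_xh[-1] = x[1]*h[0] + x[2]*h[1] = 6
  r_xh[0] = x[0]*h[0] + x[1]*h[1] + x[2]*h[2] = 16
  r_xh[1] = x[0]*h[1] + x[1]*h[2] + x[2]*h[3] = 1
  r_xh[2] = x[0]*h[2] + x[1]*h[3] = 4
  r_xh[3] = x[0]*h[3] = 4
r_xh = [-3, 6, 16, 1, 4, 4] (for k = -2, ..., 3)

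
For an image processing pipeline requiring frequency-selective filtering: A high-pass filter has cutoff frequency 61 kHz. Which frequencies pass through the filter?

A high-pass filter passes all frequencies above the cutoff frequency 61 kHz and attenuates lower frequencies.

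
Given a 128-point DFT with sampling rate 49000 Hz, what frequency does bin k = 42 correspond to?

The frequency of DFT bin k is: f_k = k * f_s / N
f_42 = 42 * 49000 / 128 = 128625/8 Hz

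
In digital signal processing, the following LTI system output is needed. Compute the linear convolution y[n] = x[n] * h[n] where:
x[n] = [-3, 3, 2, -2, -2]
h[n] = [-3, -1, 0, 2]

y[n] = sum_k x[k]*h[n-k]. Output length = len(x) + len(h) - 1 = 5 + 4 - 1 = 8.
y[0] = -3*-3 = 9
y[1] = 3*-3 + -3*-1 = -6
y[2] = 2*-3 + 3*-1 + -3*0 = -9
y[3] = -2*-3 + 2*-1 + 3*0 + -3*2 = -2
y[4] = -2*-3 + -2*-1 + 2*0 + 3*2 = 14
y[5] = -2*-1 + -2*0 + 2*2 = 6
y[6] = -2*0 + -2*2 = -4
y[7] = -2*2 = -4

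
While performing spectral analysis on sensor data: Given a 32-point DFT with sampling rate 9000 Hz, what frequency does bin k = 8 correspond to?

The frequency of DFT bin k is: f_k = k * f_s / N
f_8 = 8 * 9000 / 32 = 2250 Hz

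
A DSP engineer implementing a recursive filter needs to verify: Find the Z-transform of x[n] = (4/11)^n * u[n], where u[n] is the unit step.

The Z-transform of a^n * u[n] is z/(z-a) for |z| > |a|.
Here a = 4/11, so X(z) = z/(z - (4/11)) = 11z/(11z - 4)
ROC: |z| > 4/11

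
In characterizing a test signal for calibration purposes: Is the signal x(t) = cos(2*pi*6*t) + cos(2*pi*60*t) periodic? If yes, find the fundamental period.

f1 = 6 Hz, f2 = 60 Hz
Period T1 = 1/6, T2 = 1/60
Ratio T1/T2 = 60/6, which is rational.
The signal is periodic with fundamental period T = 1/GCD(6,60) = 1/6 s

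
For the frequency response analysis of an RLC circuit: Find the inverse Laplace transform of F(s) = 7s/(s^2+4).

Standard pair: s/(s^2+w^2) <-> cos(wt)*u(t)
With k=7, w=2: f(t) = 7*cos(2t)*u(t)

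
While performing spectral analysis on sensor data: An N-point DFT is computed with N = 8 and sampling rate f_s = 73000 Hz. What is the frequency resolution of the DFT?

DFT frequency resolution = f_s / N
= 73000 / 8 = 9125 Hz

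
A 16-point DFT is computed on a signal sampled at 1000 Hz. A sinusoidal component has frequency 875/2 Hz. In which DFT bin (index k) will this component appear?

DFT frequency resolution = f_s/N = 1000/16 = 125/2 Hz
Bin index k = f_signal / resolution = 875/2 / 125/2 = 7
The signal frequency 875/2 Hz falls in DFT bin k = 7.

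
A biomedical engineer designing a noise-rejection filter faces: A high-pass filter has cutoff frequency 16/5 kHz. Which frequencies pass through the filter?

A high-pass filter passes all frequencies above the cutoff frequency 16/5 kHz and attenuates lower frequencies.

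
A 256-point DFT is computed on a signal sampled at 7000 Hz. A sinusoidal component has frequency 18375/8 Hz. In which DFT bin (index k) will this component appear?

DFT frequency resolution = f_s/N = 7000/256 = 875/32 Hz
Bin index k = f_signal / resolution = 18375/8 / 875/32 = 84
The signal frequency 18375/8 Hz falls in DFT bin k = 84.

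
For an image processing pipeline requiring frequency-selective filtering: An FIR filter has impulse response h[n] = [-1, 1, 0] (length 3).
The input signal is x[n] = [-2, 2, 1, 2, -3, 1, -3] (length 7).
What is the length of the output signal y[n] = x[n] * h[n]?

For linear convolution, the output length is:
len(y) = len(x) + len(h) - 1 = 7 + 3 - 1 = 9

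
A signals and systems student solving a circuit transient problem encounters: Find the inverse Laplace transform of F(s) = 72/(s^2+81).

Standard pair: w/(s^2+w^2) <-> sin(wt)*u(t)
Recognize w^2 = 81, so w = 9; numerator 72 = 8*9.
f(t) = 8*sin(9t)*u(t)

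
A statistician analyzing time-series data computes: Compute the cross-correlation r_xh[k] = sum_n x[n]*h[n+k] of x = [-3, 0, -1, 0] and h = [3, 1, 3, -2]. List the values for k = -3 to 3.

Both sequences indexed from 0 and zero outside their support.
Lags with overlap: k = -3 to 3.
  r_xh[-3] = x[3]*h[0] = 0
  r_xh[-2] = x[2]*h[0] + x[3]*h[1] = -3
  r_xh[-1] = x[1]*h[0] + x[2]*h[1] + x[3]*h[2] = -1
  r_xh[0] = x[0]*h[0] + x[1]*h[1] + x[2]*h[2] + x[3]*h[3] = -12
  r_xh[1] = x[0]*h[1] + x[1]*h[2] + x[2]*h[3] = -1
  r_xh[2] = x[0]*h[2] + x[1]*h[3] = -9
  r_xh[3] = x[0]*h[3] = 6
r_xh = [0, -3, -1, -12, -1, -9, 6] (for k = -3, ..., 3)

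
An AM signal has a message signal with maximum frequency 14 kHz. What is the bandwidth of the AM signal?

In AM (double-sideband), the bandwidth is twice the message frequency.
BW = 2 * f_m = 2 * 14 kHz = 28 kHz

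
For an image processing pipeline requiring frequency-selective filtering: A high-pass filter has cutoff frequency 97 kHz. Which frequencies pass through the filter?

A high-pass filter passes all frequencies above the cutoff frequency 97 kHz and attenuates lower frequencies.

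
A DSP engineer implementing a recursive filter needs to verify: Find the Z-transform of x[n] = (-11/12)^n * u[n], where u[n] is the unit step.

The Z-transform of a^n * u[n] is z/(z-a) for |z| > |a|.
Here a = -11/12, so X(z) = z/(z - (-11/12)) = 12z/(12z + 11)
ROC: |z| > 11/12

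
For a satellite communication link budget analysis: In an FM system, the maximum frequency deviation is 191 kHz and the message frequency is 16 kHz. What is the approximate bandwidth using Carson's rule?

Carson's rule: BW = 2*(delta_f + f_m)
= 2*(191 + 16) kHz = 414 kHz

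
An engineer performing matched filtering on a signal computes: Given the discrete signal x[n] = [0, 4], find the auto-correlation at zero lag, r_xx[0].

The auto-correlation at zero lag r_xx[0] equals the signal energy.
r_xx[0] = sum of x[n]^2 = 0^2 + 4^2
= 0 + 16 = 16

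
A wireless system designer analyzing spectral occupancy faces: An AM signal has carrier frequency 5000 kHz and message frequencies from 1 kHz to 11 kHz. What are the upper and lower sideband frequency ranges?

Upper sideband (USB) = fc + [fm_low, fm_high] = 5000 + [1, 11] = [5001, 5011] kHz
Lower sideband (LSB) = fc - [fm_high, fm_low] = 5000 - [11, 1] = [4989, 4999] kHz
Total occupied spectrum: 4989 kHz to 5011 kHz (plus carrier at 5000 kHz)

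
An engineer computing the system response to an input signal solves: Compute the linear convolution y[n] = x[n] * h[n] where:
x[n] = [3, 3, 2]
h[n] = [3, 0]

y[n] = sum_k x[k]*h[n-k]. Output length = len(x) + len(h) - 1 = 3 + 2 - 1 = 4.
y[0] = 3*3 = 9
y[1] = 3*3 + 3*0 = 9
y[2] = 2*3 + 3*0 = 6
y[3] = 2*0 = 0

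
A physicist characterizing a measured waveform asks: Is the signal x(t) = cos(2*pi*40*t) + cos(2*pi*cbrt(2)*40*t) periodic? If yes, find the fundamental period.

f1 = 40 Hz, f2 = 40*cbrt(2) Hz
Ratio f2/f1 = cbrt(2), which is irrational.
Since the frequency ratio is irrational, no common period exists.
The signal is not periodic.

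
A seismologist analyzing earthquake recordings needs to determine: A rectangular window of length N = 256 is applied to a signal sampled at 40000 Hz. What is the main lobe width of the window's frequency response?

For a rectangular window of length N,
the main lobe width in frequency is 2*f_s/N.
= 2*40000/256 = 625/2 Hz
This determines the minimum frequency separation for resolving two sinusoids.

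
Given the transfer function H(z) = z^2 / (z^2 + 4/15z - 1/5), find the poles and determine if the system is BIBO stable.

Poles are roots of the denominator: z^2 + 4/15z - 1/5 = 0.
Quadratic formula: z = [-(4/15) +/- sqrt((4/15)^2 - 4*(-1/5))] / 2
Discriminant = 16/225 + 4/5 = 196/225; sqrt = 14/15.
z = (-4/15 +/- 14/15) / 2 => z = 1/3 or z = -3/5.
|p1| = 3/5, |p2| = 1/3.
For BIBO stability, all poles must lie inside the unit circle (|p| < 1).
System is STABLE since both |p| < 1.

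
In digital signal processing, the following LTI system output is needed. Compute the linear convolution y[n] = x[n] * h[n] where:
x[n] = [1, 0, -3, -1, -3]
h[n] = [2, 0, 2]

y[n] = sum_k x[k]*h[n-k]. Output length = len(x) + len(h) - 1 = 5 + 3 - 1 = 7.
y[0] = 1*2 = 2
y[1] = 0*2 + 1*0 = 0
y[2] = -3*2 + 0*0 + 1*2 = -4
y[3] = -1*2 + -3*0 + 0*2 = -2
y[4] = -3*2 + -1*0 + -3*2 = -12
y[5] = -3*0 + -1*2 = -2
y[6] = -3*2 = -6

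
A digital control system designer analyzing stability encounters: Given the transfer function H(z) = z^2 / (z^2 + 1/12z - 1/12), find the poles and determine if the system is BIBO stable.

Poles are roots of the denominator: z^2 + 1/12z - 1/12 = 0.
Quadratic formula: z = [-(1/12) +/- sqrt((1/12)^2 - 4*(-1/12))] / 2
Discriminant = 1/144 + 1/3 = 49/144; sqrt = 7/12.
z = (-1/12 +/- 7/12) / 2 => z = 1/4 or z = -1/3.
|p1| = 1/3, |p2| = 1/4.
For BIBO stability, all poles must lie inside the unit circle (|p| < 1).
System is STABLE since both |p| < 1.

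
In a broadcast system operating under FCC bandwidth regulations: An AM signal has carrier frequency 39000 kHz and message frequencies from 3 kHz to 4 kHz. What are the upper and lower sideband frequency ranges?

Upper sideband (USB) = fc + [fm_low, fm_high] = 39000 + [3, 4] = [39003, 39004] kHz
Lower sideband (LSB) = fc - [fm_high, fm_low] = 39000 - [4, 3] = [38996, 38997] kHz
Total occupied spectrum: 38996 kHz to 39004 kHz (plus carrier at 39000 kHz)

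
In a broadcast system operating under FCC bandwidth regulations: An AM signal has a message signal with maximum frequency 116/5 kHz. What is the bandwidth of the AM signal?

In AM (double-sideband), the bandwidth is twice the message frequency.
BW = 2 * f_m = 2 * 116/5 kHz = 232/5 kHz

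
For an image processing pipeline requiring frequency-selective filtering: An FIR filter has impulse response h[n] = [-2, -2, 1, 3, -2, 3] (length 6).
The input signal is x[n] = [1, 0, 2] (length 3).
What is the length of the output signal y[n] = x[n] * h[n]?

For linear convolution, the output length is:
len(y) = len(x) + len(h) - 1 = 3 + 6 - 1 = 8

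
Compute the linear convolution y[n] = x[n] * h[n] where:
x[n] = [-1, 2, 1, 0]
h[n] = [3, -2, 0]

y[n] = sum_k x[k]*h[n-k]. Output length = len(x) + len(h) - 1 = 4 + 3 - 1 = 6.
y[0] = -1*3 = -3
y[1] = 2*3 + -1*-2 = 8
y[2] = 1*3 + 2*-2 + -1*0 = -1
y[3] = 0*3 + 1*-2 + 2*0 = -2
y[4] = 0*-2 + 1*0 = 0
y[5] = 0*0 = 0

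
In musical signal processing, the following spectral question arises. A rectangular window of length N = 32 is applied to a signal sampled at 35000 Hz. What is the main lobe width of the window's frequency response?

For a rectangular window of length N,
the main lobe width in frequency is 2*f_s/N.
= 2*35000/32 = 4375/2 Hz
This determines the minimum frequency separation for resolving two sinusoids.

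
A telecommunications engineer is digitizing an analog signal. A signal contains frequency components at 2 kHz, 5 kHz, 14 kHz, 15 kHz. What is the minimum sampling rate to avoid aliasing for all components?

The highest frequency component is f_max = 15 kHz.
Nyquist rate = 2 * f_max = 2 * 15 kHz = 30 kHz.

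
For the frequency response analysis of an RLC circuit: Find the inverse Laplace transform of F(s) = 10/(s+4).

Standard pair: k/(s+a) <-> k*e^(-at)*u(t)
With k=10, a=4: f(t) = 10*e^(-4t)*u(t)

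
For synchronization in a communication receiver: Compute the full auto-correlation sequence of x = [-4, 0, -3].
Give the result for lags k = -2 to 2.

r_xx[k] = sum_m x[m]*x[m+k], indexed from 0, for k = -2 to 2:
  r_xx[-2] = x[2]*x[0] = 12
  r_xx[-1] = x[1]*x[0] + x[2]*x[1] = 0
  r_xx[0] = x[0]*x[0] + x[1]*x[1] + x[2]*x[2] = 25
  r_xx[1] = x[0]*x[1] + x[1]*x[2] = 0
  r_xx[2] = x[0]*x[2] = 12
r_xx = [12, 0, 25, 0, 12]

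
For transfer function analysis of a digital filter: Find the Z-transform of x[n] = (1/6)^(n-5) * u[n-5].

Time-shifting property: if X(z) = Z{x[n]}, then Z{x[n-d]} = z^(-d) * X(z)
X(z) = z/(z - 1/6) for x[n] = (1/6)^n * u[n]
Z{x[n-5]} = z^(-5) * z/(z - 1/6) = z^(-4)/(z - 1/6)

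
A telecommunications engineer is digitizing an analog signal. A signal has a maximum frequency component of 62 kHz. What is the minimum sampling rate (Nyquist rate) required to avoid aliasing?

By the Nyquist-Shannon sampling theorem,
the minimum sampling rate (Nyquist rate) must be at least 2 * f_max.
Nyquist rate = 2 * 62 kHz = 124 kHz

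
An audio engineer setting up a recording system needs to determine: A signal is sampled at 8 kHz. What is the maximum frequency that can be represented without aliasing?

The maximum frequency that can be represented without aliasing
is the Nyquist frequency: f_max = f_s / 2 = 8 kHz / 2 = 4 kHz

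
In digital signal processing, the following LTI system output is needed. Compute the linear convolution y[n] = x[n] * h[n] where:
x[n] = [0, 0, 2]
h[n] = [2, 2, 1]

y[n] = sum_k x[k]*h[n-k]. Output length = len(x) + len(h) - 1 = 3 + 3 - 1 = 5.
y[0] = 0*2 = 0
y[1] = 0*2 + 0*2 = 0
y[2] = 2*2 + 0*2 + 0*1 = 4
y[3] = 2*2 + 0*1 = 4
y[4] = 2*1 = 2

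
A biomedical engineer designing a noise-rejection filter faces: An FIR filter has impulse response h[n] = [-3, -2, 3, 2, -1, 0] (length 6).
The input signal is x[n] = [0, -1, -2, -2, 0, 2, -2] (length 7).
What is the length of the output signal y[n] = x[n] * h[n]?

For linear convolution, the output length is:
len(y) = len(x) + len(h) - 1 = 7 + 6 - 1 = 12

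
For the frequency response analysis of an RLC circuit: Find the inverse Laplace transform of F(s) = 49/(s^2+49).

Standard pair: w/(s^2+w^2) <-> sin(wt)*u(t)
Recognize w^2 = 49, so w = 7; numerator 49 = 7*7.
f(t) = 7*sin(7t)*u(t)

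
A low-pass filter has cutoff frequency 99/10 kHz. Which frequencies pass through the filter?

A low-pass filter passes all frequencies below the cutoff frequency 99/10 kHz and attenuates higher frequencies.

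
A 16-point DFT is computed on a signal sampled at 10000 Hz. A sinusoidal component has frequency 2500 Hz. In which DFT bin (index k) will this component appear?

DFT frequency resolution = f_s/N = 10000/16 = 625 Hz
Bin index k = f_signal / resolution = 2500 / 625 = 4
The signal frequency 2500 Hz falls in DFT bin k = 4.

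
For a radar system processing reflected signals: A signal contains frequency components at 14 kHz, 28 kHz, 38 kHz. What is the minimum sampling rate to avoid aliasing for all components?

The highest frequency component is f_max = 38 kHz.
Nyquist rate = 2 * f_max = 2 * 38 kHz = 76 kHz.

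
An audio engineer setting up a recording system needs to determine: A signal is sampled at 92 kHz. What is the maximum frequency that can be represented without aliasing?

The maximum frequency that can be represented without aliasing
is the Nyquist frequency: f_max = f_s / 2 = 92 kHz / 2 = 46 kHz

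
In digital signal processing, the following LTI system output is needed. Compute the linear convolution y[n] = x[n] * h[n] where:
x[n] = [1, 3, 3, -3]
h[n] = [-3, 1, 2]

y[n] = sum_k x[k]*h[n-k]. Output length = len(x) + len(h) - 1 = 4 + 3 - 1 = 6.
y[0] = 1*-3 = -3
y[1] = 3*-3 + 1*1 = -8
y[2] = 3*-3 + 3*1 + 1*2 = -4
y[3] = -3*-3 + 3*1 + 3*2 = 18
y[4] = -3*1 + 3*2 = 3
y[5] = -3*2 = -6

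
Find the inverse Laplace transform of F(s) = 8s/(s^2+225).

Standard pair: s/(s^2+w^2) <-> cos(wt)*u(t)
With k=8, w=15: f(t) = 8*cos(15t)*u(t)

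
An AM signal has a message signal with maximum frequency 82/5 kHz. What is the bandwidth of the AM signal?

In AM (double-sideband), the bandwidth is twice the message frequency.
BW = 2 * f_m = 2 * 82/5 kHz = 164/5 kHz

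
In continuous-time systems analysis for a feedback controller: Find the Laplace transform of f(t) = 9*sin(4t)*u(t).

Standard pair: sin(wt)*u(t) <-> w/(s^2+w^2)
With w = 4: L{9*sin(4t)*u(t)} = 36/(s^2+16)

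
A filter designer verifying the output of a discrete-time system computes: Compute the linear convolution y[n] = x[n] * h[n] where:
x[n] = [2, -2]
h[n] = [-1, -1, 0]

y[n] = sum_k x[k]*h[n-k]. Output length = len(x) + len(h) - 1 = 2 + 3 - 1 = 4.
y[0] = 2*-1 = -2
y[1] = -2*-1 + 2*-1 = 0
y[2] = -2*-1 + 2*0 = 2
y[3] = -2*0 = 0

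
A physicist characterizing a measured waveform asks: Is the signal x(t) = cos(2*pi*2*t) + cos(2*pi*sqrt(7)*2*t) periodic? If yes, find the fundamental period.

f1 = 2 Hz, f2 = 2*sqrt(7) Hz
Ratio f2/f1 = sqrt(7), which is irrational.
Since the frequency ratio is irrational, no common period exists.
The signal is not periodic.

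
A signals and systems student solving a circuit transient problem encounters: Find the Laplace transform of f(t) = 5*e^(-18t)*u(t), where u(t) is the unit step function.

Standard Laplace transform pair:
e^(-at)*u(t) <-> 1/(s+a)
With a = 18: L{5*e^(-18t)*u(t)} = 5/(s+18), ROC: Re(s) > -18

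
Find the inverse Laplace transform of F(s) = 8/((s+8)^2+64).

Standard pair: w/((s+a)^2+w^2) <-> e^(-at)*sin(wt)*u(t)
With a=8, w=8: f(t) = e^(-8t)*sin(8t)*u(t)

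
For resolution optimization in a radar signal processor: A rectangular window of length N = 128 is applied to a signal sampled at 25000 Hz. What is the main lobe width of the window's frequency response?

For a rectangular window of length N,
the main lobe width in frequency is 2*f_s/N.
= 2*25000/128 = 3125/8 Hz
This determines the minimum frequency separation for resolving two sinusoids.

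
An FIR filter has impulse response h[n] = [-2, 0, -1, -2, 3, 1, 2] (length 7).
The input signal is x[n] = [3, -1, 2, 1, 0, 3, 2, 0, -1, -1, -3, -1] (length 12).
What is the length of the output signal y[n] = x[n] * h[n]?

For linear convolution, the output length is:
len(y) = len(x) + len(h) - 1 = 12 + 7 - 1 = 18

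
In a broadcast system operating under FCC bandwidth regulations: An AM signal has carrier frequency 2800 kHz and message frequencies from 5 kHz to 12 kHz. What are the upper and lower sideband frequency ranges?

Upper sideband (USB) = fc + [fm_low, fm_high] = 2800 + [5, 12] = [2805, 2812] kHz
Lower sideband (LSB) = fc - [fm_high, fm_low] = 2800 - [12, 5] = [2788, 2795] kHz
Total occupied spectrum: 2788 kHz to 2812 kHz (plus carrier at 2800 kHz)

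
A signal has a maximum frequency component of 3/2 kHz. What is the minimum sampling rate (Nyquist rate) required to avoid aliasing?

By the Nyquist-Shannon sampling theorem,
the minimum sampling rate (Nyquist rate) must be at least 2 * f_max.
Nyquist rate = 2 * 3/2 kHz = 3 kHz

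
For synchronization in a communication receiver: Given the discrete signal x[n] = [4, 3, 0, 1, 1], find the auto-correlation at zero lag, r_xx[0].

The auto-correlation at zero lag r_xx[0] equals the signal energy.
r_xx[0] = sum of x[n]^2 = 4^2 + 3^2 + 0^2 + 1^2 + 1^2
= 16 + 9 + 0 + 1 + 1 = 27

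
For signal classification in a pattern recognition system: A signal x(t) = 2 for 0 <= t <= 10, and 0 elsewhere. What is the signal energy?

Energy = integral of |x(t)|^2 dt over the signal duration
= 2^2 * 10 = 4 * 10 = 40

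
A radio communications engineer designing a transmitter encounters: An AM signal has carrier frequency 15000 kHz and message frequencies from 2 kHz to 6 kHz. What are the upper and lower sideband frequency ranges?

Upper sideband (USB) = fc + [fm_low, fm_high] = 15000 + [2, 6] = [15002, 15006] kHz
Lower sideband (LSB) = fc - [fm_high, fm_low] = 15000 - [6, 2] = [14994, 14998] kHz
Total occupied spectrum: 14994 kHz to 15006 kHz (plus carrier at 15000 kHz)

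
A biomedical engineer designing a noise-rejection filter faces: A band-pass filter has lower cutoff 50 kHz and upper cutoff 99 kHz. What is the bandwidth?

Bandwidth = f_high - f_low
= 99 kHz - 50 kHz = 49 kHz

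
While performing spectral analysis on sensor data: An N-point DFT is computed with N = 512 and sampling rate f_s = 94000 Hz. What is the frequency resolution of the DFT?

DFT frequency resolution = f_s / N
= 94000 / 512 = 5875/32 Hz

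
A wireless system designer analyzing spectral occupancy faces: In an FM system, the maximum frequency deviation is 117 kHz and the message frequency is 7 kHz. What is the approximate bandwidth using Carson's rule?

Carson's rule: BW = 2*(delta_f + f_m)
= 2*(117 + 7) kHz = 248 kHz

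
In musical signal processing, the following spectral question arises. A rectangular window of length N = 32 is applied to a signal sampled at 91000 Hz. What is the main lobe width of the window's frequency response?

For a rectangular window of length N,
the main lobe width in frequency is 2*f_s/N.
= 2*91000/32 = 11375/2 Hz
This determines the minimum frequency separation for resolving two sinusoids.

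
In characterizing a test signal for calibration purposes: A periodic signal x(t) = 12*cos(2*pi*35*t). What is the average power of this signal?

Average power of A*cos(wt) is A^2/2.
P = 12^2 / 2 = 144/2 = 72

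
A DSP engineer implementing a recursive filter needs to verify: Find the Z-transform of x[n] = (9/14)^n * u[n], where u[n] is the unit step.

The Z-transform of a^n * u[n] is z/(z-a) for |z| > |a|.
Here a = 9/14, so X(z) = z/(z - (9/14)) = 14z/(14z - 9)
ROC: |z| > 9/14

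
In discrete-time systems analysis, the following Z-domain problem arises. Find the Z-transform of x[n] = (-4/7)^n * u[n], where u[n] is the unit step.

The Z-transform of a^n * u[n] is z/(z-a) for |z| > |a|.
Here a = -4/7, so X(z) = z/(z - (-4/7)) = 7z/(7z + 4)
ROC: |z| > 4/7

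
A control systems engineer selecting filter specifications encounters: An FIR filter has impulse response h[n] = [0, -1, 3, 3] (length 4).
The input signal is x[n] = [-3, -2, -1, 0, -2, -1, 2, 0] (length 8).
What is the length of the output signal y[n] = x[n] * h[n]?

For linear convolution, the output length is:
len(y) = len(x) + len(h) - 1 = 8 + 4 - 1 = 11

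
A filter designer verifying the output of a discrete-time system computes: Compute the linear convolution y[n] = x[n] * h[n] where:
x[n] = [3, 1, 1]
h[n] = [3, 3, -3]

y[n] = sum_k x[k]*h[n-k]. Output length = len(x) + len(h) - 1 = 3 + 3 - 1 = 5.
y[0] = 3*3 = 9
y[1] = 1*3 + 3*3 = 12
y[2] = 1*3 + 1*3 + 3*-3 = -3
y[3] = 1*3 + 1*-3 = 0
y[4] = 1*-3 = -3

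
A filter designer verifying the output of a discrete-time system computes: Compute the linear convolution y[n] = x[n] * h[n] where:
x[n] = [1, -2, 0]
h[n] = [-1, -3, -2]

y[n] = sum_k x[k]*h[n-k]. Output length = len(x) + len(h) - 1 = 3 + 3 - 1 = 5.
y[0] = 1*-1 = -1
y[1] = -2*-1 + 1*-3 = -1
y[2] = 0*-1 + -2*-3 + 1*-2 = 4
y[3] = 0*-3 + -2*-2 = 4
y[4] = 0*-2 = 0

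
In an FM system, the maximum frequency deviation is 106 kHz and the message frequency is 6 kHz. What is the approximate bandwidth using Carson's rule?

Carson's rule: BW = 2*(delta_f + f_m)
= 2*(106 + 6) kHz = 224 kHz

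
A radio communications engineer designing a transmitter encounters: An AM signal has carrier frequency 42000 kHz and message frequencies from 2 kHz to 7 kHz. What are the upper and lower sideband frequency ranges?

Upper sideband (USB) = fc + [fm_low, fm_high] = 42000 + [2, 7] = [42002, 42007] kHz
Lower sideband (LSB) = fc - [fm_high, fm_low] = 42000 - [7, 2] = [41993, 41998] kHz
Total occupied spectrum: 41993 kHz to 42007 kHz (plus carrier at 42000 kHz)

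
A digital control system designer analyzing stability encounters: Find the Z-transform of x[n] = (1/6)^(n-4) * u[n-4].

Time-shifting property: if X(z) = Z{x[n]}, then Z{x[n-d]} = z^(-d) * X(z)
X(z) = z/(z - 1/6) for x[n] = (1/6)^n * u[n]
Z{x[n-4]} = z^(-4) * z/(z - 1/6) = z^(-3)/(z - 1/6)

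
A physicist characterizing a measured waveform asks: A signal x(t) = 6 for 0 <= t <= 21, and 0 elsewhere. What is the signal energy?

Energy = integral of |x(t)|^2 dt over the signal duration
= 6^2 * 21 = 36 * 21 = 756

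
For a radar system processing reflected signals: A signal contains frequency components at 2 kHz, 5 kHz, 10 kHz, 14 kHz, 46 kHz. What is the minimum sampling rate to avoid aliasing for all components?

The highest frequency component is f_max = 46 kHz.
Nyquist rate = 2 * f_max = 2 * 46 kHz = 92 kHz.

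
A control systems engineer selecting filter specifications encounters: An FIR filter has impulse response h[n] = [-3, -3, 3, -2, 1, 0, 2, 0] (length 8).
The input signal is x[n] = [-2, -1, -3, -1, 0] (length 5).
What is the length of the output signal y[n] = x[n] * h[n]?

For linear convolution, the output length is:
len(y) = len(x) + len(h) - 1 = 5 + 8 - 1 = 12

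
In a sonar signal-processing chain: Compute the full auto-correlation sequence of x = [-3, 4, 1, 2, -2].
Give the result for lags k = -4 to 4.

r_xx[k] = sum_m x[m]*x[m+k], indexed from 0, for k = -4 to 4:
  r_xx[-4] = x[4]*x[0] = 6
  r_xx[-3] = x[3]*x[0] + x[4]*x[1] = -14
  r_xx[-2] = x[2]*x[0] + x[3]*x[1] + x[4]*x[2] = 3
  r_xx[-1] = x[1]*x[0] + x[2]*x[1] + x[3]*x[2] + x[4]*x[3] = -10
  r_xx[0] = x[0]*x[0] + x[1]*x[1] + x[2]*x[2] + x[3]*x[3] + x[4]*x[4] = 34
  r_xx[1] = x[0]*x[1] + x[1]*x[2] + x[2]*x[3] + x[3]*x[4] = -10
  r_xx[2] = x[0]*x[2] + x[1]*x[3] + x[2]*x[4] = 3
  r_xx[3] = x[0]*x[3] + x[1]*x[4] = -14
  r_xx[4] = x[0]*x[4] = 6
r_xx = [6, -14, 3, -10, 34, -10, 3, -14, 6]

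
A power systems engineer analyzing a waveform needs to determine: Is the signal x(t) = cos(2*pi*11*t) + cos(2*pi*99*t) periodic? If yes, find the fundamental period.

f1 = 11 Hz, f2 = 99 Hz
Period T1 = 1/11, T2 = 1/99
Ratio T1/T2 = 99/11, which is rational.
The signal is periodic with fundamental period T = 1/GCD(11,99) = 1/11 s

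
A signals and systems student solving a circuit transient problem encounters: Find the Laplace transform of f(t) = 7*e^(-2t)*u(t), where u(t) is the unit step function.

Standard Laplace transform pair:
e^(-at)*u(t) <-> 1/(s+a)
With a = 2: L{7*e^(-2t)*u(t)} = 7/(s+2), ROC: Re(s) > -2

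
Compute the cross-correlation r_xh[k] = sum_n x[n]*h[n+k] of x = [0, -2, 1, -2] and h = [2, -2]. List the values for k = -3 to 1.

Both sequences indexed from 0 and zero outside their support.
Lags with overlap: k = -3 to 1.
  r_xh[-3] = x[3]*h[0] = -4
  r_xh[-2] = x[2]*h[0] + x[3]*h[1] = 6
  r_xh[-1] = x[1]*h[0] + x[2]*h[1] = -6
  r_xh[0] = x[0]*h[0] + x[1]*h[1] = 4
  r_xh[1] = x[0]*h[1] = 0
r_xh = [-4, 6, -6, 4, 0] (for k = -3, ..., 1)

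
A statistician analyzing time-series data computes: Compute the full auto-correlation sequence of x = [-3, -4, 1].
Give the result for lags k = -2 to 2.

r_xx[k] = sum_m x[m]*x[m+k], indexed from 0, for k = -2 to 2:
  r_xx[-2] = x[2]*x[0] = -3
  r_xx[-1] = x[1]*x[0] + x[2]*x[1] = 8
  r_xx[0] = x[0]*x[0] + x[1]*x[1] + x[2]*x[2] = 26
  r_xx[1] = x[0]*x[1] + x[1]*x[2] = 8
  r_xx[2] = x[0]*x[2] = -3
r_xx = [-3, 8, 26, 8, -3]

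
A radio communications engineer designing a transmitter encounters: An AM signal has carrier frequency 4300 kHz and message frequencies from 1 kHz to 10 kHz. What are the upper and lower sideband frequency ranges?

Upper sideband (USB) = fc + [fm_low, fm_high] = 4300 + [1, 10] = [4301, 4310] kHz
Lower sideband (LSB) = fc - [fm_high, fm_low] = 4300 - [10, 1] = [4290, 4299] kHz
Total occupied spectrum: 4290 kHz to 4310 kHz (plus carrier at 4300 kHz)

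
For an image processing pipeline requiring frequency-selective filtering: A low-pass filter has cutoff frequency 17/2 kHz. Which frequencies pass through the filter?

A low-pass filter passes all frequencies below the cutoff frequency 17/2 kHz and attenuates higher frequencies.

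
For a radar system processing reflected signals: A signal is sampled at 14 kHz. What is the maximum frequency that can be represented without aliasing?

The maximum frequency that can be represented without aliasing
is the Nyquist frequency: f_max = f_s / 2 = 14 kHz / 2 = 7 kHz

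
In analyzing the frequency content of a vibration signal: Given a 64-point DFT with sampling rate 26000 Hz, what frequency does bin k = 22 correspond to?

The frequency of DFT bin k is: f_k = k * f_s / N
f_22 = 22 * 26000 / 64 = 17875/2 Hz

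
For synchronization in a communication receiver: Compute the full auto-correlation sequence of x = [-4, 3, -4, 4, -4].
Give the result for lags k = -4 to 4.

r_xx[k] = sum_m x[m]*x[m+k], indexed from 0, for k = -4 to 4:
  r_xx[-4] = x[4]*x[0] = 16
  r_xx[-3] = x[3]*x[0] + x[4]*x[1] = -28
  r_xx[-2] = x[2]*x[0] + x[3]*x[1] + x[4]*x[2] = 44
  r_xx[-1] = x[1]*x[0] + x[2]*x[1] + x[3]*x[2] + x[4]*x[3] = -56
  r_xx[0] = x[0]*x[0] + x[1]*x[1] + x[2]*x[2] + x[3]*x[3] + x[4]*x[4] = 73
  r_xx[1] = x[0]*x[1] + x[1]*x[2] + x[2]*x[3] + x[3]*x[4] = -56
  r_xx[2] = x[0]*x[2] + x[1]*x[3] + x[2]*x[4] = 44
  r_xx[3] = x[0]*x[3] + x[1]*x[4] = -28
  r_xx[4] = x[0]*x[4] = 16
r_xx = [16, -28, 44, -56, 73, -56, 44, -28, 16]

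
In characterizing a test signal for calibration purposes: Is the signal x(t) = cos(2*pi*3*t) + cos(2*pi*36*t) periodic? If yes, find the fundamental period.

f1 = 3 Hz, f2 = 36 Hz
Period T1 = 1/3, T2 = 1/36
Ratio T1/T2 = 36/3, which is rational.
The signal is periodic with fundamental period T = 1/GCD(3,36) = 1/3 s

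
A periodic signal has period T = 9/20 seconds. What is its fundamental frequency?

The fundamental frequency is the reciprocal of the period.
f = 1/T = 1/(9/20) = 20/9 Hz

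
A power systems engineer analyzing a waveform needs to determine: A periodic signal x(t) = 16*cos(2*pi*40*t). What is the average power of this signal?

Average power of A*cos(wt) is A^2/2.
P = 16^2 / 2 = 256/2 = 128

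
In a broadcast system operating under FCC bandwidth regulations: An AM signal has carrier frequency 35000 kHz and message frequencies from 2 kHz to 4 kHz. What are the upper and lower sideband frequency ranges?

Upper sideband (USB) = fc + [fm_low, fm_high] = 35000 + [2, 4] = [35002, 35004] kHz
Lower sideband (LSB) = fc - [fm_high, fm_low] = 35000 - [4, 2] = [34996, 34998] kHz
Total occupied spectrum: 34996 kHz to 35004 kHz (plus carrier at 35000 kHz)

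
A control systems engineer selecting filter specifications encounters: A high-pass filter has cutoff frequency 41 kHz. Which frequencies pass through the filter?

A high-pass filter passes all frequencies above the cutoff frequency 41 kHz and attenuates lower frequencies.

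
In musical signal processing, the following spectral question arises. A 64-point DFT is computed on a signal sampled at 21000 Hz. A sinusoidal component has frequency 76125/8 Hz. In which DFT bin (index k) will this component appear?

DFT frequency resolution = f_s/N = 21000/64 = 2625/8 Hz
Bin index k = f_signal / resolution = 76125/8 / 2625/8 = 29
The signal frequency 76125/8 Hz falls in DFT bin k = 29.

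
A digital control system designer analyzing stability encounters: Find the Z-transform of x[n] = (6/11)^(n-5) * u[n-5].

Time-shifting property: if X(z) = Z{x[n]}, then Z{x[n-d]} = z^(-d) * X(z)
X(z) = z/(z - 6/11) for x[n] = (6/11)^n * u[n]
Z{x[n-5]} = z^(-5) * z/(z - 6/11) = z^(-4)/(z - 6/11)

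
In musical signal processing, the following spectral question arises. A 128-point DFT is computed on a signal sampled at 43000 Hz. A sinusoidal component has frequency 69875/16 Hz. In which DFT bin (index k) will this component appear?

DFT frequency resolution = f_s/N = 43000/128 = 5375/16 Hz
Bin index k = f_signal / resolution = 69875/16 / 5375/16 = 13
The signal frequency 69875/16 Hz falls in DFT bin k = 13.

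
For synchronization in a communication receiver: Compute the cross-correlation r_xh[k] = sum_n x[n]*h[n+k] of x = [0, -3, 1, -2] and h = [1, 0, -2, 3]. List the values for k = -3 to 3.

Both sequences indexed from 0 and zero outside their support.
Lags with overlap: k = -3 to 3.
  r_xh[-3] = x[3]*h[0] = -2
  r_xh[-2] = x[2]*h[0] + x[3]*h[1] = 1
  r_xh[-1] = x[1]*h[0] + x[2]*h[1] + x[3]*h[2] = 1
  r_xh[0] = x[0]*h[0] + x[1]*h[1] + x[2]*h[2] + x[3]*h[3] = -8
  r_xh[1] = x[0]*h[1] + x[1]*h[2] + x[2]*h[3] = 9
  r_xh[2] = x[0]*h[2] + x[1]*h[3] = -9
  r_xh[3] = x[0]*h[3] = 0
r_xh = [-2, 1, 1, -8, 9, -9, 0] (for k = -3, ..., 3)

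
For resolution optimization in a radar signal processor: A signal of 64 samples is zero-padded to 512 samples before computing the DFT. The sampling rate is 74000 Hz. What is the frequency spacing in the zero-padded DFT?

Original DFT: N = 64, resolution = f_s/N = 74000/64 = 4625/4 Hz
Zero-padded DFT: N = 512, resolution = f_s/N = 74000/512 = 4625/32 Hz
Zero-padding interpolates the spectrum (finer frequency grid)
but does NOT improve the true spectral resolution (ability to resolve close frequencies).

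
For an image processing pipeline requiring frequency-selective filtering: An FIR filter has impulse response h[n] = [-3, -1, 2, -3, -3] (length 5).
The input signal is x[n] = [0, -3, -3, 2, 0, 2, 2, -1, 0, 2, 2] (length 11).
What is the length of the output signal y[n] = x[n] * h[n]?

For linear convolution, the output length is:
len(y) = len(x) + len(h) - 1 = 11 + 5 - 1 = 15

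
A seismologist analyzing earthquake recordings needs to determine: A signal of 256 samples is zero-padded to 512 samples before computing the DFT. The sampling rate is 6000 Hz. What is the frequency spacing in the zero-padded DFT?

Original DFT: N = 256, resolution = f_s/N = 6000/256 = 375/16 Hz
Zero-padded DFT: N = 512, resolution = f_s/N = 6000/512 = 375/32 Hz
Zero-padding interpolates the spectrum (finer frequency grid)
but does NOT improve the true spectral resolution (ability to resolve close frequencies).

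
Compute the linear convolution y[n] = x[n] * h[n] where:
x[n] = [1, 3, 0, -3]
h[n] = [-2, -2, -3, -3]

y[n] = sum_k x[k]*h[n-k]. Output length = len(x) + len(h) - 1 = 4 + 4 - 1 = 7.
y[0] = 1*-2 = -2
y[1] = 3*-2 + 1*-2 = -8
y[2] = 0*-2 + 3*-2 + 1*-3 = -9
y[3] = -3*-2 + 0*-2 + 3*-3 + 1*-3 = -6
y[4] = -3*-2 + 0*-3 + 3*-3 = -3
y[5] = -3*-3 + 0*-3 = 9
y[6] = -3*-3 = 9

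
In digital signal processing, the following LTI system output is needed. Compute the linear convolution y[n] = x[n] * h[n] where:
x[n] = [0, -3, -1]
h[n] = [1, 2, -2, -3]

y[n] = sum_k x[k]*h[n-k]. Output length = len(x) + len(h) - 1 = 3 + 4 - 1 = 6.
y[0] = 0*1 = 0
y[1] = -3*1 + 0*2 = -3
y[2] = -1*1 + -3*2 + 0*-2 = -7
y[3] = -1*2 + -3*-2 + 0*-3 = 4
y[4] = -1*-2 + -3*-3 = 11
y[5] = -1*-3 = 3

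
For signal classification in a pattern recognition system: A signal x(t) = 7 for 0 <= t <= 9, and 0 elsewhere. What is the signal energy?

Energy = integral of |x(t)|^2 dt over the signal duration
= 7^2 * 9 = 49 * 9 = 441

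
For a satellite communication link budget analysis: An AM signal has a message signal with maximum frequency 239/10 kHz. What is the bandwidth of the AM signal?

In AM (double-sideband), the bandwidth is twice the message frequency.
BW = 2 * f_m = 2 * 239/10 kHz = 239/5 kHz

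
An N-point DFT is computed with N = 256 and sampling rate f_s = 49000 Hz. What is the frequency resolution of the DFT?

DFT frequency resolution = f_s / N
= 49000 / 256 = 6125/32 Hz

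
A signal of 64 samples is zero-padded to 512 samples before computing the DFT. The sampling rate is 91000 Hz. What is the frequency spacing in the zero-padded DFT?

Original DFT: N = 64, resolution = f_s/N = 91000/64 = 11375/8 Hz
Zero-padded DFT: N = 512, resolution = f_s/N = 91000/512 = 11375/64 Hz
Zero-padding interpolates the spectrum (finer frequency grid)
but does NOT improve the true spectral resolution (ability to resolve close frequencies).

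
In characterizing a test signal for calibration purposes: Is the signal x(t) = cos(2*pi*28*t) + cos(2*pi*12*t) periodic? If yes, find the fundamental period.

f1 = 28 Hz, f2 = 12 Hz
Period T1 = 1/28, T2 = 1/12
Ratio T1/T2 = 12/28, which is rational.
The signal is periodic with fundamental period T = 1/GCD(28,12) = 1/4 s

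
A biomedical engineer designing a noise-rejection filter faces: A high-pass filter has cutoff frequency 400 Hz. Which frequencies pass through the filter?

A high-pass filter passes all frequencies above the cutoff frequency 400 Hz and attenuates lower frequencies.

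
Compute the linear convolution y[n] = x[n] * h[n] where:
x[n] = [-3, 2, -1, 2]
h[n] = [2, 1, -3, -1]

y[n] = sum_k x[k]*h[n-k]. Output length = len(x) + len(h) - 1 = 4 + 4 - 1 = 7.
y[0] = -3*2 = -6
y[1] = 2*2 + -3*1 = 1
y[2] = -1*2 + 2*1 + -3*-3 = 9
y[3] = 2*2 + -1*1 + 2*-3 + -3*-1 = 0
y[4] = 2*1 + -1*-3 + 2*-1 = 3
y[5] = 2*-3 + -1*-1 = -5
y[6] = 2*-1 = -2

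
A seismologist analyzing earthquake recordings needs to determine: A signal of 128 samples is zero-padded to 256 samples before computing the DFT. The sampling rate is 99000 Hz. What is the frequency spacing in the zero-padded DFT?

Original DFT: N = 128, resolution = f_s/N = 99000/128 = 12375/16 Hz
Zero-padded DFT: N = 256, resolution = f_s/N = 99000/256 = 12375/32 Hz
Zero-padding interpolates the spectrum (finer frequency grid)
but does NOT improve the true spectral resolution (ability to resolve close frequencies).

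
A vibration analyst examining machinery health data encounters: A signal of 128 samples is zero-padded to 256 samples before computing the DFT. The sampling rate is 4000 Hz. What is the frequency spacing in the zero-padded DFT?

Original DFT: N = 128, resolution = f_s/N = 4000/128 = 125/4 Hz
Zero-padded DFT: N = 256, resolution = f_s/N = 4000/256 = 125/8 Hz
Zero-padding interpolates the spectrum (finer frequency grid)
but does NOT improve the true spectral resolution (ability to resolve close frequencies).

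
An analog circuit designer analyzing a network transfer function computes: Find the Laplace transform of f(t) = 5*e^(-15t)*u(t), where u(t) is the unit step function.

Standard Laplace transform pair:
e^(-at)*u(t) <-> 1/(s+a)
With a = 15: L{5*e^(-15t)*u(t)} = 5/(s+15), ROC: Re(s) > -15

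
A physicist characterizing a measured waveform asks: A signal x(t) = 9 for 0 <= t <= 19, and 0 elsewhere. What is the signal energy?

Energy = integral of |x(t)|^2 dt over the signal duration
= 9^2 * 19 = 81 * 19 = 1539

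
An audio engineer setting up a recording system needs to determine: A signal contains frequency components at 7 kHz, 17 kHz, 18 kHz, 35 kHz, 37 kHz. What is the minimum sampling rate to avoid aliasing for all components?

The highest frequency component is f_max = 37 kHz.
Nyquist rate = 2 * f_max = 2 * 37 kHz = 74 kHz.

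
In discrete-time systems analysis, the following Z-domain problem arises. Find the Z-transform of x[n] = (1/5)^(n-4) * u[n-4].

Time-shifting property: if X(z) = Z{x[n]}, then Z{x[n-d]} = z^(-d) * X(z)
X(z) = z/(z - 1/5) for x[n] = (1/5)^n * u[n]
Z{x[n-4]} = z^(-4) * z/(z - 1/5) = z^(-3)/(z - 1/5)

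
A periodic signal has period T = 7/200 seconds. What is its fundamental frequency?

The fundamental frequency is the reciprocal of the period.
f = 1/T = 1/(7/200) = 200/7 Hz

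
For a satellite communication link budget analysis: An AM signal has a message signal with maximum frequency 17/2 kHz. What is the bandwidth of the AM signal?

In AM (double-sideband), the bandwidth is twice the message frequency.
BW = 2 * f_m = 2 * 17/2 kHz = 17 kHz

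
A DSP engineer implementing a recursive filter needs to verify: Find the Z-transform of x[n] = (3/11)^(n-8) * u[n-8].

Time-shifting property: if X(z) = Z{x[n]}, then Z{x[n-d]} = z^(-d) * X(z)
X(z) = z/(z - 3/11) for x[n] = (3/11)^n * u[n]
Z{x[n-8]} = z^(-8) * z/(z - 3/11) = z^(-7)/(z - 3/11)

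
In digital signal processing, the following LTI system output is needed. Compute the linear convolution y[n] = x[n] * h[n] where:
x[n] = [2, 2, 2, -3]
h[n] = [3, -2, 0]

y[n] = sum_k x[k]*h[n-k]. Output length = len(x) + len(h) - 1 = 4 + 3 - 1 = 6.
y[0] = 2*3 = 6
y[1] = 2*3 + 2*-2 = 2
y[2] = 2*3 + 2*-2 + 2*0 = 2
y[3] = -3*3 + 2*-2 + 2*0 = -13
y[4] = -3*-2 + 2*0 = 6
y[5] = -3*0 = 0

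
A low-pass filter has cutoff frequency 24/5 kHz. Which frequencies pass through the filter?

A low-pass filter passes all frequencies below the cutoff frequency 24/5 kHz and attenuates higher frequencies.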